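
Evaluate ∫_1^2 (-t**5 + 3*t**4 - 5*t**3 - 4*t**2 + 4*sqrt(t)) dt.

By the power rule, an antiderivative is F(t) = -t**6/6 + 3*t**5/5 - 5*t**4/4 + 8*t**(3/2)/3 - 4*t**3/3.
Then F(2) - F(1) = (-332/15 + 16*sqrt(2)/3) - (31/60) = -453/20 + 16*sqrt(2)/3.

-453/20 + 16*sqrt(2)/3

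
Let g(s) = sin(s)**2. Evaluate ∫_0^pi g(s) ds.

pi/2

Use the identity sin^2(s) = (1 - cos(2*s))/2.
An antiderivative is F(s) = s/2 - sin(2*s)/4.
Then F(pi) - F(0) = (pi/2) - (0) = pi/2.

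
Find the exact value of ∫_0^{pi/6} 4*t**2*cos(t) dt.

Integrate by parts twice (u = t^2, dv = 4*cos(t) dt).
An antiderivative is F(t) = 4*t**2*sin(t) + 8*t*cos(t) - 8*sin(t).
Then F(pi/6) - F(0) = (-4 + pi**2/18 + 2*sqrt(3)*pi/3) - (0) = -4 + pi**2/18 + 2*sqrt(3)*pi/3.

-4 + pi**2/18 + 2*sqrt(3)*pi/3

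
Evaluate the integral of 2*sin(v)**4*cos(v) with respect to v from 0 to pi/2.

2/5

Let u = sin(v), so du = cos(v) dv. When v = 0, u = 0; when v = pi/2, u = 1.
The integral becomes 2·∫ u**4 du from 0 to 1, with antiderivative 2*u**5/5.
Back in v: F(v) = 2*sin(v)**5/5.
Then F(pi/2) - F(0) = (2/5) - (0) = 2/5.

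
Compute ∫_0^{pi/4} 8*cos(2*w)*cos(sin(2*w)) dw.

Let u = sin(2*w), so du = 2*cos(2*w) dw. When w = 0, u = 0; when w = pi/4, u = 1.
The integral becomes 4·∫ cos(u) du from 0 to 1, with antiderivative 4*sin(u).
Back in w: F(w) = 4*sin(sin(2*w)).
Then F(pi/4) - F(0) = (4*sin(1)) - (0) = 4*sin(1).

4*sin(1)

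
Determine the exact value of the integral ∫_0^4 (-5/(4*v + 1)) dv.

-5*log(17)/4

An antiderivative is F(v) = -5*log(4*v + 1)/4.
Then F(4) - F(0) = (-5*log(17)/4) - (0) = -5*log(17)/4.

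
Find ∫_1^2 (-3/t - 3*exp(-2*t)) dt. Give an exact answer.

An antiderivative is F(t) = -3*log(t) + 3*exp(-2*t)/2.
Then F(2) - F(1) = (-3*log(2) + 3*exp(-4)/2) - (3*exp(-2)/2) = -3*log(2) - 3*exp(-2)/2 + 3*exp(-4)/2.

-3*log(2) - 3*exp(-2)/2 + 3*exp(-4)/2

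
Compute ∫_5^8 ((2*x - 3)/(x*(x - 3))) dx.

log(4)

Factor the denominator: x**2 - 3*x = x(x - 3).
Partial fractions: (2*x - 3)/(x*(x - 3)) = 1/x + 1/(x - 3).
An antiderivative is F(x) = log(x) + log(x - 3).
Then F(8) - F(5) = (log(40)) - (log(10)) = log(4).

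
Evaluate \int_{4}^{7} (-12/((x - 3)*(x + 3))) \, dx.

-2*log(7) - 2*log(2) + 2*log(5)

Factor the denominator: x**2 - 9 = (x + 3)(x - 3).
Partial fractions: -12/((x - 3)*(x + 3)) = 2/(x + 3) - 2/(x - 3).
An antiderivative is F(x) = -2*log(x - 3) + 2*log(x + 3).
Then F(7) - F(4) = (log(25/4)) - (log(49)) = -2*log(7) - 2*log(2) + 2*log(5).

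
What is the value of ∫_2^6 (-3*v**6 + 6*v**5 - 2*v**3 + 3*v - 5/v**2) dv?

By the power rule, an antiderivative is F(v) = -3*v**7/7 + v**6 - v**4/2 + 3*v**2/2 + 5/v.
Then F(6) - F(2) = (-3104209/42) - (135/14) = -1552307/21.

-1552307/21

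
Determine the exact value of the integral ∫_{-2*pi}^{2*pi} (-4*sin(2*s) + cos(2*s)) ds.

0

An antiderivative is F(s) = sin(2*s)/2 + 2*cos(2*s).
Then F(2*pi) - F(-2*pi) = (2) - (2) = 0.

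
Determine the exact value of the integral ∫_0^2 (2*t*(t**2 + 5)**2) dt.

Let u = t**2 + 5, so du = 2*t dt. When t = 0, u = 5; when t = 2, u = 9.
The integral becomes ∫ u**2 du from 5 to 9, with antiderivative u**3/3.
Back in t: F(t) = (t**2 + 5)**3/3.
Then F(2) - F(0) = (243) - (125/3) = 604/3.

604/3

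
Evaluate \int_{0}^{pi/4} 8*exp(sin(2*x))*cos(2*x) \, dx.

-4 + 4*E

Let u = sin(2*x), so du = 2*cos(2*x) dx. When x = 0, u = 0; when x = pi/4, u = 1.
The integral becomes 4·∫ exp(u) du from 0 to 1, with antiderivative 4*exp(u).
Back in x: F(x) = 4*exp(sin(2*x)).
Then F(pi/4) - F(0) = (4*E) - (4) = -4 + 4*E.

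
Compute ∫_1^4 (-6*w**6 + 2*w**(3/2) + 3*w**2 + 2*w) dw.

-487892/35

By the power rule, an antiderivative is F(w) = -6*w**7/7 + 4*w**(5/2)/5 + w**3 + w**2.
Then F(4) - F(1) = (-487824/35) - (68/35) = -487892/35.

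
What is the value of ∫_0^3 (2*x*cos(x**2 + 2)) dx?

Let u = x**2 + 2, so du = 2*x dx. When x = 0, u = 2; when x = 3, u = 11.
The integral becomes ∫ cos(u) du from 2 to 11, with antiderivative sin(u).
Back in x: F(x) = sin(x**2 + 2).
Then F(3) - F(0) = (sin(11)) - (sin(2)) = sin(11) - sin(2).

sin(11) - sin(2)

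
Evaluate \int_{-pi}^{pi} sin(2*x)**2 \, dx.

pi

Use the identity sin^2(2*x) = (1 - cos(4*x))/2.
An antiderivative is F(x) = x/2 - sin(4*x)/8.
Then F(pi) - F(-pi) = (pi/2) - (-pi/2) = pi.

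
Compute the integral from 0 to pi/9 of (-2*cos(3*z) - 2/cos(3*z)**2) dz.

An antiderivative is F(z) = -2*sin(3*z)/3 - 2*tan(3*z)/3.
Then F(pi/9) - F(0) = (-sqrt(3)) - (0) = -sqrt(3).

-sqrt(3)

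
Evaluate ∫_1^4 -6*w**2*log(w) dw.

Integrate by parts once (u = ln w, dv = -6*w**2 dw).
An antiderivative is F(w) = -2*w**3*(3*log(w) - 1)/3.
Then F(4) - F(1) = (128/3 - 256*log(2)) - (2/3) = 42 - 256*log(2).

42 - 256*log(2)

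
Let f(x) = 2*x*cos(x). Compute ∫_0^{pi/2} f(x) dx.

Integrate by parts once (u = x, dv = 2*cos(x) dx).
An antiderivative is F(x) = 2*x*sin(x) + 2*cos(x).
Then F(pi/2) - F(0) = (pi) - (2) = -2 + pi.

-2 + pi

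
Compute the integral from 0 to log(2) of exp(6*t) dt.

Let u = exp(t), so du = exp(t) dt. When t = 0, u = 1; when t = log(2), u = 2.
The integral becomes ∫ u**5 du from 1 to 2, with antiderivative u**6/6.
Back in t: F(t) = exp(6*t)/6.
Then F(log(2)) - F(0) = (32/3) - (1/6) = 21/2.

21/2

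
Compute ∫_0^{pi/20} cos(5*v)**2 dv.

1/20 + pi/40

Use the identity cos^2(5*v) = (1 + cos(10*v))/2.
An antiderivative is F(v) = v/2 + sin(10*v)/20.
Then F(pi/20) - F(0) = (1/20 + pi/40) - (0) = 1/20 + pi/40.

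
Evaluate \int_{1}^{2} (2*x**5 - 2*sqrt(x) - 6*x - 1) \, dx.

By the power rule, an antiderivative is F(x) = x**6/3 - 4*x**(3/2)/3 - 3*x**2 - x.
Then F(2) - F(1) = (22/3 - 8*sqrt(2)/3) - (-5) = 37/3 - 8*sqrt(2)/3.

37/3 - 8*sqrt(2)/3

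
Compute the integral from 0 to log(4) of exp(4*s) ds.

255/4

Let u = exp(s), so du = exp(s) ds. When s = 0, u = 1; when s = log(4), u = 4.
The integral becomes ∫ u**3 du from 1 to 4, with antiderivative u**4/4.
Back in s: F(s) = exp(4*s)/4.
Then F(log(4)) - F(0) = (64) - (1/4) = 255/4.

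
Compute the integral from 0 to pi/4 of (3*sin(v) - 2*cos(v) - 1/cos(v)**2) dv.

An antiderivative is F(v) = -2*sin(v) - 3*cos(v) - tan(v).
Then F(pi/4) - F(0) = (-5*sqrt(2)/2 - 1) - (-3) = 2 - 5*sqrt(2)/2.

2 - 5*sqrt(2)/2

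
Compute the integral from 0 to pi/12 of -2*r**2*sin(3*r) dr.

Integrate by parts twice (u = r^2, dv = -2*sin(3*r) dr).
An antiderivative is F(r) = 2*r**2*cos(3*r)/3 - 4*r*sin(3*r)/9 - 4*cos(3*r)/27.
Then F(pi/12) - F(0) = (sqrt(2)*(-32 - 8*pi + pi**2)/432) - (-4/27) = -2*sqrt(2)/27 - sqrt(2)*pi/54 + sqrt(2)*pi**2/432 + 4/27.

-2*sqrt(2)/27 - sqrt(2)*pi/54 + sqrt(2)*pi**2/432 + 4/27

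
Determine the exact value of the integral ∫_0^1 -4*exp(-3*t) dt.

-4/3 + 4*exp(-3)/3

An antiderivative is F(t) = 4*exp(-3*t)/3.
Then F(1) - F(0) = (4*exp(-3)/3) - (4/3) = -4/3 + 4*exp(-3)/3.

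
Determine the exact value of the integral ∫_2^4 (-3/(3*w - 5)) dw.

An antiderivative is F(w) = -log(3*w - 5).
Then F(4) - F(2) = (-log(7)) - (0) = -log(7).

-log(7)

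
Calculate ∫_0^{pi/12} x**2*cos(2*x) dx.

-1/8 + pi**2/576 + sqrt(3)*pi/48

Integrate by parts twice (u = x^2, dv = cos(2*x) dx).
An antiderivative is F(x) = x**2*sin(2*x)/2 + x*cos(2*x)/2 - sin(2*x)/4.
Then F(pi/12) - F(0) = (-1/8 + pi**2/576 + sqrt(3)*pi/48) - (0) = -1/8 + pi**2/576 + sqrt(3)*pi/48.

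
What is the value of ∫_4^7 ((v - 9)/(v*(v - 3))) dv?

-10*log(2) + 3*log(7)

Factor the denominator: v**2 - 3*v = v(v - 3).
Partial fractions: (v - 9)/(v*(v - 3)) = 3/v - 2/(v - 3).
An antiderivative is F(v) = 3*log(v) - 2*log(v - 3).
Then F(7) - F(4) = (-4*log(2) + 3*log(7)) - (log(64)) = -10*log(2) + 3*log(7).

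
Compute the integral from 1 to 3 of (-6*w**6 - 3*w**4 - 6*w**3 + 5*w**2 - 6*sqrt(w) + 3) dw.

By the power rule, an antiderivative is F(w) = -6*w**7/7 - 3*w**5/5 - 3*w**4/2 - 4*w**(3/2) + 5*w**3/3 + 3*w.
Then F(3) - F(1) = (-146151/70 - 12*sqrt(3)) - (-481/210) = -218986/105 - 12*sqrt(3).

-218986/105 - 12*sqrt(3)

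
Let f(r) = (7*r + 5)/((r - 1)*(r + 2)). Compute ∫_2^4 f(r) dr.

Factor the denominator: r**2 + r - 2 = (r + 2)(r - 1).
Partial fractions: (7*r + 5)/((r - 1)*(r + 2)) = 3/(r + 2) + 4/(r - 1).
An antiderivative is F(r) = 4*log(r - 1) + 3*log(r + 2).
Then F(4) - F(2) = (3*log(2) + 7*log(3)) - (log(64)) = -3*log(2) + 7*log(3).

-3*log(2) + 7*log(3)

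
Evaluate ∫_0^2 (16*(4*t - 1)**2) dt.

Let u = 4*t - 1, so du = 4 dt. When t = 0, u = -1; when t = 2, u = 7.
The integral becomes 4·∫ u**2 du from -1 to 7, with antiderivative 4*u**3/3.
Back in t: F(t) = 4*(4*t - 1)**3/3.
Then F(2) - F(0) = (1372/3) - (-4/3) = 1376/3.

1376/3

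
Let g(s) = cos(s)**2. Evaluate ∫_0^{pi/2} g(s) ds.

pi/4

Use the identity cos^2(s) = (1 + cos(2*s))/2.
An antiderivative is F(s) = s/2 + sin(2*s)/4.
Then F(pi/2) - F(0) = (pi/4) - (0) = pi/4.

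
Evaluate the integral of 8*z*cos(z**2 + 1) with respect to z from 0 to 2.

4*sin(5) - 4*sin(1)

Let u = z**2 + 1, so du = 2*z dz. When z = 0, u = 1; when z = 2, u = 5.
The integral becomes 4·∫ cos(u) du from 1 to 5, with antiderivative 4*sin(u).
Back in z: F(z) = 4*sin(z**2 + 1).
Then F(2) - F(0) = (4*sin(5)) - (4*sin(1)) = 4*sin(5) - 4*sin(1).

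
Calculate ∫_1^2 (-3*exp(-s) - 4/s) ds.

An antiderivative is F(s) = -4*log(s) + 3*exp(-s).
Then F(2) - F(1) = (-4*log(2) + 3*exp(-2)) - (3*exp(-1)) = -4*log(2) - 3*exp(-1) + 3*exp(-2).

-4*log(2) - 3*exp(-1) + 3*exp(-2)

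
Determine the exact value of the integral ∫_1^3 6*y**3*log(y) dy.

-30 + 243*log(3)/2

Integrate by parts once (u = ln y, dv = 6*y**3 dy).
An antiderivative is F(y) = 3*y**4*(4*log(y) - 1)/8.
Then F(3) - F(1) = (-243/8 + 243*log(3)/2) - (-3/8) = -30 + 243*log(3)/2.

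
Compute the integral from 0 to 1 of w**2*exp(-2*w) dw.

Integrate by parts twice (u = w^2, dv = exp(-2*w) dw).
An antiderivative is F(w) = (-2*w**2 - 2*w - 1)*exp(-2*w)/4.
Then F(1) - F(0) = (-5*exp(-2)/4) - (-1/4) = (-5 + exp(2))*exp(-2)/4.

(-5 + exp(2))*exp(-2)/4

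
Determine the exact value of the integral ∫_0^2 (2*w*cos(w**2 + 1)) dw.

Let u = w**2 + 1, so du = 2*w dw. When w = 0, u = 1; when w = 2, u = 5.
The integral becomes ∫ cos(u) du from 1 to 5, with antiderivative sin(u).
Back in w: F(w) = sin(w**2 + 1).
Then F(2) - F(0) = (sin(5)) - (sin(1)) = sin(5) - sin(1).

sin(5) - sin(1)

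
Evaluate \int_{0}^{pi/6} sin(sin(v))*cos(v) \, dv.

1 - cos(1/2)

Let u = sin(v), so du = cos(v) dv. When v = 0, u = 0; when v = pi/6, u = 1/2.
The integral becomes ∫ sin(u) du from 0 to 1/2, with antiderivative -cos(u).
Back in v: F(v) = -cos(sin(v)).
Then F(pi/6) - F(0) = (-cos(1/2)) - (-1) = 1 - cos(1/2).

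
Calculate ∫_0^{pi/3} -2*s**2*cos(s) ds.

-2*pi/3 - sqrt(3)*pi**2/9 + 2*sqrt(3)

Integrate by parts twice (u = s^2, dv = -2*cos(s) ds).
An antiderivative is F(s) = -2*s**2*sin(s) - 4*s*cos(s) + 4*sin(s).
Then F(pi/3) - F(0) = (-2*pi/3 - sqrt(3)*pi**2/9 + 2*sqrt(3)) - (0) = -2*pi/3 - sqrt(3)*pi**2/9 + 2*sqrt(3).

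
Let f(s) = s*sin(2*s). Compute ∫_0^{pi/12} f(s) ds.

Integrate by parts once (u = s, dv = sin(2*s) ds).
An antiderivative is F(s) = -s*cos(2*s)/2 + sin(2*s)/4.
Then F(pi/12) - F(0) = (-sqrt(3)*pi/48 + 1/8) - (0) = -sqrt(3)*pi/48 + 1/8.

-sqrt(3)*pi/48 + 1/8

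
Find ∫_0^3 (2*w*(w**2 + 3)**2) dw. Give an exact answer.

Let u = w**2 + 3, so du = 2*w dw. When w = 0, u = 3; when w = 3, u = 12.
The integral becomes ∫ u**2 du from 3 to 12, with antiderivative u**3/3.
Back in w: F(w) = (w**2 + 3)**3/3.
Then F(3) - F(0) = (576) - (9) = 567.

567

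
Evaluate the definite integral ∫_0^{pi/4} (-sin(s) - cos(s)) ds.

-1

An antiderivative is F(s) = -sin(s) + cos(s).
Then F(pi/4) - F(0) = (0) - (1) = -1.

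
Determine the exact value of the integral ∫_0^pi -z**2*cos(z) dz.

2*pi

Integrate by parts twice (u = z^2, dv = -cos(z) dz).
An antiderivative is F(z) = -z**2*sin(z) - 2*z*cos(z) + 2*sin(z).
Then F(pi) - F(0) = (2*pi) - (0) = 2*pi.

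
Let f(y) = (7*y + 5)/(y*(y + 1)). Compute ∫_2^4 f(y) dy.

-2*log(3) + 2*log(5) + 5*log(2)

Factor the denominator: y**2 + y = (y + 1)y.
Partial fractions: (7*y + 5)/(y*(y + 1)) = 2/(y + 1) + 5/y.
An antiderivative is F(y) = 5*log(y) + 2*log(y + 1).
Then F(4) - F(2) = (2*log(5) + 10*log(2)) - (2*log(3) + 5*log(2)) = -2*log(3) + 2*log(5) + 5*log(2).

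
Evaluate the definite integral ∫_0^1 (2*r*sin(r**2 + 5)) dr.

Let u = r**2 + 5, so du = 2*r dr. When r = 0, u = 5; when r = 1, u = 6.
The integral becomes ∫ sin(u) du from 5 to 6, with antiderivative -cos(u).
Back in r: F(r) = -cos(r**2 + 5).
Then F(1) - F(0) = (-cos(6)) - (-cos(5)) = -cos(6) + cos(5).

-cos(6) + cos(5)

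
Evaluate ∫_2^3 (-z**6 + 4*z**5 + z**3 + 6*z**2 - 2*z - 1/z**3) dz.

By the power rule, an antiderivative is F(z) = -z**7/7 + 2*z**6/3 + z**4/4 + 2*z**3 - z**2 + 1/(2*z**2).
Then F(3) - F(2) = (60197/252) - (6805/168) = 99979/504.

99979/504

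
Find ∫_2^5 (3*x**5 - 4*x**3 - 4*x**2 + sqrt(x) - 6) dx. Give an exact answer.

-4*sqrt(2)/3 + 10*sqrt(5)/3 + 13995/2

By the power rule, an antiderivative is F(x) = x**6/2 - x**4 + 2*x**(3/2)/3 - 4*x**3/3 - 6*x.
Then F(5) - F(2) = (10*sqrt(5)/3 + 41945/6) - (-20/3 + 4*sqrt(2)/3) = -4*sqrt(2)/3 + 10*sqrt(5)/3 + 13995/2.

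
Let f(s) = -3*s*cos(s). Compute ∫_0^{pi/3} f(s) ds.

Integrate by parts once (u = s, dv = -3*cos(s) ds).
An antiderivative is F(s) = -3*s*sin(s) - 3*cos(s).
Then F(pi/3) - F(0) = (-sqrt(3)*pi/2 - 3/2) - (-3) = -sqrt(3)*pi/2 + 3/2.

-sqrt(3)*pi/2 + 3/2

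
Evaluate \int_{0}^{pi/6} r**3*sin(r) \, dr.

-3 - sqrt(3)*pi**3/432 + pi**2/24 + sqrt(3)*pi/2

Integrate by parts 3 times (u = r^3, dv = sin(r) dr).
An antiderivative is F(r) = -r**3*cos(r) + 3*r**2*sin(r) + 6*r*cos(r) - 6*sin(r).
Then F(pi/6) - F(0) = (-3 - sqrt(3)*pi**3/432 + pi**2/24 + sqrt(3)*pi/2) - (0) = -3 - sqrt(3)*pi**3/432 + pi**2/24 + sqrt(3)*pi/2.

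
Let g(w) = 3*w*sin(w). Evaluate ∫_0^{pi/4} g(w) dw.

Integrate by parts once (u = w, dv = 3*sin(w) dw).
An antiderivative is F(w) = -3*w*cos(w) + 3*sin(w).
Then F(pi/4) - F(0) = (3*sqrt(2)*(4 - pi)/8) - (0) = 3*sqrt(2)*(4 - pi)/8.

3*sqrt(2)*(4 - pi)/8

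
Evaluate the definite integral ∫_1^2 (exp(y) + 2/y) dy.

An antiderivative is F(y) = exp(y) + 2*log(y).
Then F(2) - F(1) = (log(4) + exp(2)) - (exp(1)) = -exp(1) + log(4) + exp(2).

-exp(1) + log(4) + exp(2)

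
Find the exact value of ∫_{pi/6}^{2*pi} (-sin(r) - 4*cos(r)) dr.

3 - sqrt(3)/2

An antiderivative is F(r) = -4*sin(r) + cos(r).
Then F(2*pi) - F(pi/6) = (1) - (-2 + sqrt(3)/2) = 3 - sqrt(3)/2.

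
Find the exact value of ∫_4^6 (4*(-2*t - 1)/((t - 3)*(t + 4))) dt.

Factor the denominator: t**2 + t - 12 = (t + 4)(t - 3).
Partial fractions: 4*(-2*t - 1)/((t - 3)*(t + 4)) = -4/(t + 4) - 4/(t - 3).
An antiderivative is F(t) = -4*log(t - 3) - 4*log(t + 4).
Then F(6) - F(4) = (-4*log(5) - 4*log(3) - 4*log(2)) - (-12*log(2)) = -4*log(5) - 4*log(3) + 8*log(2).

-4*log(5) - 4*log(3) + 8*log(2)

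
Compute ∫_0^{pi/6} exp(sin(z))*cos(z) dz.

Let u = sin(z), so du = cos(z) dz. When z = 0, u = 0; when z = pi/6, u = 1/2.
The integral becomes ∫ exp(u) du from 0 to 1/2, with antiderivative exp(u).
Back in z: F(z) = exp(sin(z)).
Then F(pi/6) - F(0) = (exp(1/2)) - (1) = -1 + exp(1/2).

-1 + exp(1/2)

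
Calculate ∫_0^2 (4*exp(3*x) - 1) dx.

-10/3 + 4*exp(6)/3

An antiderivative is F(x) = 4*exp(3*x)/3 - x.
Then F(2) - F(0) = (-2 + 4*exp(6)/3) - (4/3) = -10/3 + 4*exp(6)/3.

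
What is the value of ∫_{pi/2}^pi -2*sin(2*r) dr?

An antiderivative is F(r) = cos(2*r).
Then F(pi) - F(pi/2) = (1) - (-1) = 2.

2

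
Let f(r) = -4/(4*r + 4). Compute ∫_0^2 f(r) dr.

An antiderivative is F(r) = -log(4*r + 4).
Then F(2) - F(0) = (-log(12)) - (-log(4)) = -log(3).

-log(3)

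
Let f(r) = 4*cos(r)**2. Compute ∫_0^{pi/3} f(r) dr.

Use the identity cos^2(r) = (1 + cos(2*r))/2.
An antiderivative is F(r) = 2*r + sin(2*r).
Then F(pi/3) - F(0) = (sqrt(3)/2 + 2*pi/3) - (0) = sqrt(3)/2 + 2*pi/3.

sqrt(3)/2 + 2*pi/3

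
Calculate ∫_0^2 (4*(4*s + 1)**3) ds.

1640

Let u = 4*s + 1, so du = 4 ds. When s = 0, u = 1; when s = 2, u = 9.
The integral becomes ∫ u**3 du from 1 to 9, with antiderivative u**4/4.
Back in s: F(s) = (4*s + 1)**4/4.
Then F(2) - F(0) = (6561/4) - (1/4) = 1640.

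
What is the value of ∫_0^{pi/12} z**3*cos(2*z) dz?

-3*sqrt(3)/16 - pi/32 + pi**3/6912 + sqrt(3)*pi**2/384 + 3/8

Integrate by parts 3 times (u = z^3, dv = cos(2*z) dz).
An antiderivative is F(z) = z**3*sin(2*z)/2 + 3*z**2*cos(2*z)/4 - 3*z*sin(2*z)/4 - 3*cos(2*z)/8.
Then F(pi/12) - F(0) = (-3*sqrt(3)/16 - pi/32 + pi**3/6912 + sqrt(3)*pi**2/384) - (-3/8) = -3*sqrt(3)/16 - pi/32 + pi**3/6912 + sqrt(3)*pi**2/384 + 3/8.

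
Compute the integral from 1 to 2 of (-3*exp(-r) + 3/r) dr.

-3*exp(-1) + 3*exp(-2) + 3*log(2)

An antiderivative is F(r) = 3*log(r) + 3*exp(-r).
Then F(2) - F(1) = (3*exp(-2) + 3*log(2)) - (3*exp(-1)) = -3*exp(-1) + 3*exp(-2) + 3*log(2).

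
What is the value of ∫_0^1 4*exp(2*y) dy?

An antiderivative is F(y) = 2*exp(2*y).
Then F(1) - F(0) = (2*exp(2)) - (2) = -2 + 2*exp(2).

-2 + 2*exp(2)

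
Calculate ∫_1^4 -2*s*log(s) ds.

15/2 - 32*log(2)

Integrate by parts once (u = ln s, dv = -2*s ds).
An antiderivative is F(s) = -s**2*(2*log(s) - 1)/2.
Then F(4) - F(1) = (8 - 32*log(2)) - (1/2) = 15/2 - 32*log(2).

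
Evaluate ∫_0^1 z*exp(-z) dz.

1 - 2*exp(-1)

Integrate by parts once (u = z, dv = exp(-z) dz).
An antiderivative is F(z) = (-z - 1)*exp(-z).
Then F(1) - F(0) = (-2*exp(-1)) - (-1) = 1 - 2*exp(-1).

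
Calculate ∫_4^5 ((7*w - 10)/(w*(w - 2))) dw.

-12*log(2) + 2*log(3) + 5*log(5)

Factor the denominator: w**2 - 2*w = w(w - 2).
Partial fractions: (7*w - 10)/(w*(w - 2)) = 5/w + 2/(w - 2).
An antiderivative is F(w) = 5*log(w) + 2*log(w - 2).
Then F(5) - F(4) = (2*log(3) + 5*log(5)) - (12*log(2)) = -12*log(2) + 2*log(3) + 5*log(5).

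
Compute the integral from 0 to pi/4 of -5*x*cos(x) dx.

Integrate by parts once (u = x, dv = -5*cos(x) dx).
An antiderivative is F(x) = -5*x*sin(x) - 5*cos(x).
Then F(pi/4) - F(0) = (5*sqrt(2)*(-4 - pi)/8) - (-5) = -5*sqrt(2)/2 - 5*sqrt(2)*pi/8 + 5.

-5*sqrt(2)/2 - 5*sqrt(2)*pi/8 + 5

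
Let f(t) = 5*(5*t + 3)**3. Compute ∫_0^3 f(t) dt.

104895/4

Let u = 5*t + 3, so du = 5 dt. When t = 0, u = 3; when t = 3, u = 18.
The integral becomes ∫ u**3 du from 3 to 18, with antiderivative u**4/4.
Back in t: F(t) = (5*t + 3)**4/4.
Then F(3) - F(0) = (26244) - (81/4) = 104895/4.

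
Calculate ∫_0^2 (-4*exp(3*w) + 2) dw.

16/3 - 4*exp(6)/3

An antiderivative is F(w) = -4*exp(3*w)/3 + 2*w.
Then F(2) - F(0) = (4 - 4*exp(6)/3) - (-4/3) = 16/3 - 4*exp(6)/3.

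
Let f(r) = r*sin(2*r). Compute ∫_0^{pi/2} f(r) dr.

Integrate by parts once (u = r, dv = sin(2*r) dr).
An antiderivative is F(r) = -r*cos(2*r)/2 + sin(2*r)/4.
Then F(pi/2) - F(0) = (pi/4) - (0) = pi/4.

pi/4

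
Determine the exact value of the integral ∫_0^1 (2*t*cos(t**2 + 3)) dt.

Let u = t**2 + 3, so du = 2*t dt. When t = 0, u = 3; when t = 1, u = 4.
The integral becomes ∫ cos(u) du from 3 to 4, with antiderivative sin(u).
Back in t: F(t) = sin(t**2 + 3).
Then F(1) - F(0) = (sin(4)) - (sin(3)) = sin(4) - sin(3).

sin(4) - sin(3)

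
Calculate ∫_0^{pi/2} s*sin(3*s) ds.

Integrate by parts once (u = s, dv = sin(3*s) ds).
An antiderivative is F(s) = -s*cos(3*s)/3 + sin(3*s)/9.
Then F(pi/2) - F(0) = (-1/9) - (0) = -1/9.

-1/9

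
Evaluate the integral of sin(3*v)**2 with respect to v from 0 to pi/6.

pi/12

Use the identity sin^2(3*v) = (1 - cos(6*v))/2.
An antiderivative is F(v) = v/2 - sin(6*v)/12.
Then F(pi/6) - F(0) = (pi/12) - (0) = pi/12.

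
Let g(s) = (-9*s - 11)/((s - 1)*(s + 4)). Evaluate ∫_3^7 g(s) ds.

Factor the denominator: s**2 + 3*s - 4 = (s + 4)(s - 1).
Partial fractions: (-9*s - 11)/((s - 1)*(s + 4)) = -5/(s + 4) - 4/(s - 1).
An antiderivative is F(s) = -4*log(s - 1) - 5*log(s + 4).
Then F(7) - F(3) = (-5*log(11) - 4*log(3) - 4*log(2)) - (-5*log(7) - 4*log(2)) = -5*log(11) - 4*log(3) + 5*log(7).

-5*log(11) - 4*log(3) + 5*log(7)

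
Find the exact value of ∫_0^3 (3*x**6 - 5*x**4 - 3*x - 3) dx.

By the power rule, an antiderivative is F(x) = 3*x**7/7 - x**5 - 3*x**2/2 - 3*x.
Then F(3) - F(0) = (9405/14) - (0) = 9405/14.

9405/14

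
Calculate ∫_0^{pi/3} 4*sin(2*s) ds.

An antiderivative is F(s) = -2*cos(2*s).
Then F(pi/3) - F(0) = (1) - (-2) = 3.

3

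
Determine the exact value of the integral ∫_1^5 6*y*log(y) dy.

-36 + 75*log(5)

Integrate by parts once (u = ln y, dv = 6*y dy).
An antiderivative is F(y) = 3*y**2*(2*log(y) - 1)/2.
Then F(5) - F(1) = (-75/2 + 75*log(5)) - (-3/2) = -36 + 75*log(5).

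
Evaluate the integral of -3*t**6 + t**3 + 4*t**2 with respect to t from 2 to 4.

By the power rule, an antiderivative is F(t) = -3*t**7/7 + t**4/4 + 4*t**3/3.
Then F(4) - F(2) = (-144320/21) - (-844/21) = -143476/21.

-143476/21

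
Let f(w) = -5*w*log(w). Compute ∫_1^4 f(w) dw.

75/4 - 80*log(2)

Integrate by parts once (u = ln w, dv = -5*w dw).
An antiderivative is F(w) = -5*w**2*(2*log(w) - 1)/4.
Then F(4) - F(1) = (20 - 80*log(2)) - (5/4) = 75/4 - 80*log(2).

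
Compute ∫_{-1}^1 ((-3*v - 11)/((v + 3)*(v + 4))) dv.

Factor the denominator: v**2 + 7*v + 12 = (v + 4)(v + 3).
Partial fractions: (-3*v - 11)/((v + 3)*(v + 4)) = -1/(v + 4) - 2/(v + 3).
An antiderivative is F(v) = -2*log(v + 3) - log(v + 4).
Then F(1) - F(-1) = (-log(80)) - (-log(12)) = log(3/20).

log(3/20)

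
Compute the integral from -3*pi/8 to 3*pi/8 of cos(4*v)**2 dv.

3*pi/8

Use the identity cos^2(4*v) = (1 + cos(8*v))/2.
An antiderivative is F(v) = v/2 + sin(8*v)/16.
Then F(3*pi/8) - F(-3*pi/8) = (3*pi/16) - (-3*pi/16) = 3*pi/8.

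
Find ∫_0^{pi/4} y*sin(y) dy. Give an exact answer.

Integrate by parts once (u = y, dv = sin(y) dy).
An antiderivative is F(y) = -y*cos(y) + sin(y).
Then F(pi/4) - F(0) = (sqrt(2)*(4 - pi)/8) - (0) = sqrt(2)*(4 - pi)/8.

sqrt(2)*(4 - pi)/8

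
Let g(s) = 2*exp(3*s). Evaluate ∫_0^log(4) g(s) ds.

42

Let u = exp(s), so du = exp(s) ds. When s = 0, u = 1; when s = log(4), u = 4.
The integral becomes 2·∫ u**2 du from 1 to 4, with antiderivative 2*u**3/3.
Back in s: F(s) = 2*exp(3*s)/3.
Then F(log(4)) - F(0) = (128/3) - (2/3) = 42.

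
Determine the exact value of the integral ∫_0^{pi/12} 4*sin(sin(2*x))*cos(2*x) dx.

Let u = sin(2*x), so du = 2*cos(2*x) dx. When x = 0, u = 0; when x = pi/12, u = 1/2.
The integral becomes 2·∫ sin(u) du from 0 to 1/2, with antiderivative -2*cos(u).
Back in x: F(x) = -2*cos(sin(2*x)).
Then F(pi/12) - F(0) = (-2*cos(1/2)) - (-2) = 2 - 2*cos(1/2).

2 - 2*cos(1/2)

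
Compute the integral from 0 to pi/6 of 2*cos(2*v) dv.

sqrt(3)/2

An antiderivative is F(v) = sin(2*v).
Then F(pi/6) - F(0) = (sqrt(3)/2) - (0) = sqrt(3)/2.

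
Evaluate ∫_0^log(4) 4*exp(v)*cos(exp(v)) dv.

Let u = exp(v), so du = exp(v) dv. When v = 0, u = 1; when v = log(4), u = 4.
The integral becomes 4·∫ cos(u) du from 1 to 4, with antiderivative 4*sin(u).
Back in v: F(v) = 4*sin(exp(v)).
Then F(log(4)) - F(0) = (4*sin(4)) - (4*sin(1)) = -4*sin(1) + 4*sin(4).

-4*sin(1) + 4*sin(4)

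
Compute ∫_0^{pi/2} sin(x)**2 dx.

Use the identity sin^2(x) = (1 - cos(2*x))/2.
An antiderivative is F(x) = x/2 - sin(2*x)/4.
Then F(pi/2) - F(0) = (pi/4) - (0) = pi/4.

pi/4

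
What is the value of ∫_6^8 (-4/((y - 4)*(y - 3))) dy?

-4*log(3) - 4*log(2) + 4*log(5)

Factor the denominator: y**2 - 7*y + 12 = (y - 3)(y - 4).
Partial fractions: -4/((y - 4)*(y - 3)) = 4/(y - 3) - 4/(y - 4).
An antiderivative is F(y) = -4*log(y - 4) + 4*log(y - 3).
Then F(8) - F(6) = (-8*log(2) + 4*log(5)) - (log(81/16)) = -4*log(3) - 4*log(2) + 4*log(5).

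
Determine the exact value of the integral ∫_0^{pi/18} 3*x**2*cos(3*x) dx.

Integrate by parts twice (u = x^2, dv = 3*cos(3*x) dx).
An antiderivative is F(x) = x**2*sin(3*x) + 2*x*cos(3*x)/3 - 2*sin(3*x)/9.
Then F(pi/18) - F(0) = (-1/9 + pi**2/648 + sqrt(3)*pi/54) - (0) = -1/9 + pi**2/648 + sqrt(3)*pi/54.

-1/9 + pi**2/648 + sqrt(3)*pi/54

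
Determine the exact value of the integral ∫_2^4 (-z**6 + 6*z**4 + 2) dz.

By the power rule, an antiderivative is F(z) = -z**7/7 + 6*z**5/5 + 2*z.
Then F(4) - F(2) = (-38632/35) - (844/35) = -39476/35.

-39476/35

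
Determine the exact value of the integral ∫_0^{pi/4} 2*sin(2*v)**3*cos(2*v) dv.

1/4

Let u = sin(2*v), so du = 2*cos(2*v) dv. When v = 0, u = 0; when v = pi/4, u = 1.
The integral becomes ∫ u**3 du from 0 to 1, with antiderivative u**4/4.
Back in v: F(v) = sin(2*v)**4/4.
Then F(pi/4) - F(0) = (1/4) - (0) = 1/4.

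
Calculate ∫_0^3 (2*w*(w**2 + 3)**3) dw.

20655/4

Let u = w**2 + 3, so du = 2*w dw. When w = 0, u = 3; when w = 3, u = 12.
The integral becomes ∫ u**3 du from 3 to 12, with antiderivative u**4/4.
Back in w: F(w) = (w**2 + 3)**4/4.
Then F(3) - F(0) = (5184) - (81/4) = 20655/4.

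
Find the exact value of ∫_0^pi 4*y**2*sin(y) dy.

-16 + 4*pi**2

Integrate by parts twice (u = y^2, dv = 4*sin(y) dy).
An antiderivative is F(y) = -4*y**2*cos(y) + 8*y*sin(y) + 8*cos(y).
Then F(pi) - F(0) = (-8 + 4*pi**2) - (8) = -16 + 4*pi**2.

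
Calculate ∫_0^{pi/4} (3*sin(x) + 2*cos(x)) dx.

An antiderivative is F(x) = 2*sin(x) - 3*cos(x).
Then F(pi/4) - F(0) = (-sqrt(2)/2) - (-3) = 3 - sqrt(2)/2.

3 - sqrt(2)/2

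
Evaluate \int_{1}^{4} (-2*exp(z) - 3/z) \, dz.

An antiderivative is F(z) = -2*exp(z) - 3*log(z).
Then F(4) - F(1) = (-2*exp(4) - log(64)) - (-2*exp(1)) = -2*exp(4) - 6*log(2) + 2*exp(1).

-2*exp(4) - 6*log(2) + 2*exp(1)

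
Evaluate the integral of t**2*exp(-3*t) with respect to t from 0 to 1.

2/27 - 17*exp(-3)/27

Integrate by parts twice (u = t^2, dv = exp(-3*t) dt).
An antiderivative is F(t) = (-9*t**2 - 6*t - 2)*exp(-3*t)/27.
Then F(1) - F(0) = (-17*exp(-3)/27) - (-2/27) = 2/27 - 17*exp(-3)/27.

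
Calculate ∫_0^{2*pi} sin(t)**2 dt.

Use the identity sin^2(t) = (1 - cos(2*t))/2.
An antiderivative is F(t) = t/2 - sin(2*t)/4.
Then F(2*pi) - F(0) = (pi) - (0) = pi.

pi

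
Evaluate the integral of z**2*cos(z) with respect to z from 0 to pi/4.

Integrate by parts twice (u = z^2, dv = cos(z) dz).
An antiderivative is F(z) = z**2*sin(z) + 2*z*cos(z) - 2*sin(z).
Then F(pi/4) - F(0) = (sqrt(2)*(-32 + pi**2 + 8*pi)/32) - (0) = sqrt(2)*(-32 + pi**2 + 8*pi)/32.

sqrt(2)*(-32 + pi**2 + 8*pi)/32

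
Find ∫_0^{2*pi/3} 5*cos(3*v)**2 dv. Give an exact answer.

5*pi/3

Use the identity cos^2(3*v) = (1 + cos(6*v))/2.
An antiderivative is F(v) = 5*v/2 + 5*sin(6*v)/12.
Then F(2*pi/3) - F(0) = (5*pi/3) - (0) = 5*pi/3.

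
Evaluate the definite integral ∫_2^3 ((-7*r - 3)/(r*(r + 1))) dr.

log(3/32)

Factor the denominator: r**2 + r = (r + 1)r.
Partial fractions: (-7*r - 3)/(r*(r + 1)) = -4/(r + 1) - 3/r.
An antiderivative is F(r) = -3*log(r) - 4*log(r + 1).
Then F(3) - F(2) = (-8*log(2) - 3*log(3)) - (-4*log(3) - 3*log(2)) = log(3/32).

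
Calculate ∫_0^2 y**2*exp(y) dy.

Integrate by parts twice (u = y^2, dv = exp(y) dy).
An antiderivative is F(y) = (y**2 - 2*y + 2)*exp(y).
Then F(2) - F(0) = (2*exp(2)) - (2) = -2 + 2*exp(2).

-2 + 2*exp(2)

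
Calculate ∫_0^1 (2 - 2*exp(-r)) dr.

2*exp(-1)

An antiderivative is F(r) = 2*r + 2*exp(-r).
Then F(1) - F(0) = (2*exp(-1) + 2) - (2) = 2*exp(-1).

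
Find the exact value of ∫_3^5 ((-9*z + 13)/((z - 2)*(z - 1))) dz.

Factor the denominator: z**2 - 3*z + 2 = (z - 1)(z - 2).
Partial fractions: (-9*z + 13)/((z - 2)*(z - 1)) = -4/(z - 1) - 5/(z - 2).
An antiderivative is F(z) = -5*log(z - 2) - 4*log(z - 1).
Then F(5) - F(3) = (-8*log(2) - 5*log(3)) - (-log(16)) = -5*log(3) - 4*log(2).

-5*log(3) - 4*log(2)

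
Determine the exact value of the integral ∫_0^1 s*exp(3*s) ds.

1/9 + 2*exp(3)/9

Integrate by parts once (u = s, dv = exp(3*s) ds).
An antiderivative is F(s) = (3*s - 1)*exp(3*s)/9.
Then F(1) - F(0) = (2*exp(3)/9) - (-1/9) = 1/9 + 2*exp(3)/9.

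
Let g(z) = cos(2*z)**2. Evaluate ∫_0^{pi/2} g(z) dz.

pi/4

Use the identity cos^2(2*z) = (1 + cos(4*z))/2.
An antiderivative is F(z) = z/2 + sin(4*z)/8.
Then F(pi/2) - F(0) = (pi/4) - (0) = pi/4.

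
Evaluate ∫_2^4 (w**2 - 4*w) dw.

-16/3

By the power rule, an antiderivative is F(w) = w**3/3 - 2*w**2.
Then F(4) - F(2) = (-32/3) - (-16/3) = -16/3.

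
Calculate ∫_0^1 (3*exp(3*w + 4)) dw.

-exp(4) + exp(7)

Let u = 3*w + 4, so du = 3 dw. When w = 0, u = 4; when w = 1, u = 7.
The integral becomes ∫ exp(u) du from 4 to 7, with antiderivative exp(u).
Back in w: F(w) = exp(3*w + 4).
Then F(1) - F(0) = (exp(7)) - (exp(4)) = -exp(4) + exp(7).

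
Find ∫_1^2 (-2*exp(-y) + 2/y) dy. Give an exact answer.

-2*exp(-1) + 2*exp(-2) + 2*log(2)

An antiderivative is F(y) = 2*log(y) + 2*exp(-y).
Then F(2) - F(1) = (2*exp(-2) + 2*log(2)) - (2*exp(-1)) = -2*exp(-1) + 2*exp(-2) + 2*log(2).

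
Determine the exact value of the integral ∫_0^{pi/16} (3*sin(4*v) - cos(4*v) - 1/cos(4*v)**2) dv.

1/2 - sqrt(2)/2

An antiderivative is F(v) = -sin(4*v)/4 - 3*cos(4*v)/4 - tan(4*v)/4.
Then F(pi/16) - F(0) = (-sqrt(2)/2 - 1/4) - (-3/4) = 1/2 - sqrt(2)/2.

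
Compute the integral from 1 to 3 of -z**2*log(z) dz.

26/9 - 9*log(3)

Integrate by parts once (u = ln z, dv = -z**2 dz).
An antiderivative is F(z) = -z**3*(3*log(z) - 1)/9.
Then F(3) - F(1) = (3 - 9*log(3)) - (1/9) = 26/9 - 9*log(3).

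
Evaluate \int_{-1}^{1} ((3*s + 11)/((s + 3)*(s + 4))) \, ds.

Factor the denominator: s**2 + 7*s + 12 = (s + 4)(s + 3).
Partial fractions: (3*s + 11)/((s + 3)*(s + 4)) = 1/(s + 4) + 2/(s + 3).
An antiderivative is F(s) = 2*log(s + 3) + log(s + 4).
Then F(1) - F(-1) = (log(80)) - (log(12)) = log(20/3).

log(20/3)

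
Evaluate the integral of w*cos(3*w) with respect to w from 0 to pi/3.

Integrate by parts once (u = w, dv = cos(3*w) dw).
An antiderivative is F(w) = w*sin(3*w)/3 + cos(3*w)/9.
Then F(pi/3) - F(0) = (-1/9) - (1/9) = -2/9.

-2/9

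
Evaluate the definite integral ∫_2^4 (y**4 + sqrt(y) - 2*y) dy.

By the power rule, an antiderivative is F(y) = y**5/5 + 2*y**(3/2)/3 - y**2.
Then F(4) - F(2) = (2912/15) - (4*sqrt(2)/3 + 12/5) = 2876/15 - 4*sqrt(2)/3.

2876/15 - 4*sqrt(2)/3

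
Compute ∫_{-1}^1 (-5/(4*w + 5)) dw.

An antiderivative is F(w) = -5*log(4*w + 5)/4.
Then F(1) - F(-1) = (-5*log(3)/2) - (0) = -5*log(3)/2.

-5*log(3)/2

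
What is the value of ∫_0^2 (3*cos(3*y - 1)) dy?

sin(5) + sin(1)

Let u = 3*y - 1, so du = 3 dy. When y = 0, u = -1; when y = 2, u = 5.
The integral becomes ∫ cos(u) du from -1 to 5, with antiderivative sin(u).
Back in y: F(y) = sin(3*y - 1).
Then F(2) - F(0) = (sin(5)) - (-sin(1)) = sin(5) + sin(1).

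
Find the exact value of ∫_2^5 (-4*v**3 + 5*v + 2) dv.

By the power rule, an antiderivative is F(v) = -v**4 + 5*v**2/2 + 2*v.
Then F(5) - F(2) = (-1105/2) - (-2) = -1101/2.

-1101/2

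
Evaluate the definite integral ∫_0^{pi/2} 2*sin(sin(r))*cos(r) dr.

Let u = sin(r), so du = cos(r) dr. When r = 0, u = 0; when r = pi/2, u = 1.
The integral becomes 2·∫ sin(u) du from 0 to 1, with antiderivative -2*cos(u).
Back in r: F(r) = -2*cos(sin(r)).
Then F(pi/2) - F(0) = (-2*cos(1)) - (-2) = 2 - 2*cos(1).

2 - 2*cos(1)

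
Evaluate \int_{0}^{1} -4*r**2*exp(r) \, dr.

Integrate by parts twice (u = r^2, dv = -4*exp(r) dr).
An antiderivative is F(r) = (-4*r**2 + 8*r - 8)*exp(r).
Then F(1) - F(0) = (-4*E) - (-8) = 8 - 4*E.

8 - 4*E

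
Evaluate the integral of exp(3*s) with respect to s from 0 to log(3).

Let u = exp(s), so du = exp(s) ds. When s = 0, u = 1; when s = log(3), u = 3.
The integral becomes ∫ u**2 du from 1 to 3, with antiderivative u**3/3.
Back in s: F(s) = exp(3*s)/3.
Then F(log(3)) - F(0) = (9) - (1/3) = 26/3.

26/3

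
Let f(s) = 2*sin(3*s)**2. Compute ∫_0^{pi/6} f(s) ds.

pi/6

Use the identity sin^2(3*s) = (1 - cos(6*s))/2.
An antiderivative is F(s) = s - sin(6*s)/6.
Then F(pi/6) - F(0) = (pi/6) - (0) = pi/6.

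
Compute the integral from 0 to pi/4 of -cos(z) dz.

-sqrt(2)/2

An antiderivative is F(z) = -sin(z).
Then F(pi/4) - F(0) = (-sqrt(2)/2) - (0) = -sqrt(2)/2.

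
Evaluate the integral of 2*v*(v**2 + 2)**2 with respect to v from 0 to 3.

Let u = v**2 + 2, so du = 2*v dv. When v = 0, u = 2; when v = 3, u = 11.
The integral becomes ∫ u**2 du from 2 to 11, with antiderivative u**3/3.
Back in v: F(v) = (v**2 + 2)**3/3.
Then F(3) - F(0) = (1331/3) - (8/3) = 441.

441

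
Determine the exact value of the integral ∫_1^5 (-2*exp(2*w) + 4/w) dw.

An antiderivative is F(w) = -exp(2*w) + 4*log(w).
Then F(5) - F(1) = (-exp(10) + 4*log(5)) - (-exp(2)) = -exp(10) + 4*log(5) + exp(2).

-exp(10) + 4*log(5) + exp(2)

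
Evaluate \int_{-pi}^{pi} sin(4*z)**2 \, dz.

Use the identity sin^2(4*z) = (1 - cos(8*z))/2.
An antiderivative is F(z) = z/2 - sin(8*z)/16.
Then F(pi) - F(-pi) = (pi/2) - (-pi/2) = pi.

pi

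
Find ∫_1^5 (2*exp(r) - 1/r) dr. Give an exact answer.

An antiderivative is F(r) = 2*exp(r) - log(r).
Then F(5) - F(1) = (-log(5) + 2*exp(5)) - (2*exp(1)) = -2*exp(1) - log(5) + 2*exp(5).

-2*exp(1) - log(5) + 2*exp(5)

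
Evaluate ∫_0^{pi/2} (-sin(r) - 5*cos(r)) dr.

-6

An antiderivative is F(r) = -5*sin(r) + cos(r).
Then F(pi/2) - F(0) = (-5) - (1) = -6.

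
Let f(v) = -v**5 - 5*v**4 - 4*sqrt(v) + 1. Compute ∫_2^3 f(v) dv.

-1925/6 - 8*sqrt(3) + 16*sqrt(2)/3

By the power rule, an antiderivative is F(v) = -v**6/6 - v**5 - 8*v**(3/2)/3 + v.
Then F(3) - F(2) = (-723/2 - 8*sqrt(3)) - (-122/3 - 16*sqrt(2)/3) = -1925/6 - 8*sqrt(3) + 16*sqrt(2)/3.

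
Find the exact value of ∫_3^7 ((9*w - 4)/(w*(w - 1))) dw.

Factor the denominator: w**2 - w = w(w - 1).
Partial fractions: (9*w - 4)/(w*(w - 1)) = 4/w + 5/(w - 1).
An antiderivative is F(w) = 4*log(w) + 5*log(w - 1).
Then F(7) - F(3) = (5*log(2) + 5*log(3) + 4*log(7)) - (5*log(2) + 4*log(3)) = log(3) + 4*log(7).

log(3) + 4*log(7)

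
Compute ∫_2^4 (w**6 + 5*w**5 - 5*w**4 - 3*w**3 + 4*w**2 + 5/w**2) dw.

385241/84

By the power rule, an antiderivative is F(w) = w**7/7 + 5*w**6/6 - w**5 - 3*w**4/4 + 4*w**3/3 - 5/w.
Then F(4) - F(2) = (388247/84) - (501/14) = 385241/84.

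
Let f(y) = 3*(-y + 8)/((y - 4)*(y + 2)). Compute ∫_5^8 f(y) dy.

Factor the denominator: y**2 - 2*y - 8 = (y + 2)(y - 4).
Partial fractions: 3*(-y + 8)/((y - 4)*(y + 2)) = -5/(y + 2) + 2/(y - 4).
An antiderivative is F(y) = 2*log(y - 4) - 5*log(y + 2).
Then F(8) - F(5) = (-5*log(5) - log(2)) - (-5*log(7)) = -5*log(5) - log(2) + 5*log(7).

-5*log(5) - log(2) + 5*log(7)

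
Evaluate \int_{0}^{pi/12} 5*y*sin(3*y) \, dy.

5*sqrt(2)*(4 - pi)/72

Integrate by parts once (u = y, dv = 5*sin(3*y) dy).
An antiderivative is F(y) = -5*y*cos(3*y)/3 + 5*sin(3*y)/9.
Then F(pi/12) - F(0) = (5*sqrt(2)*(4 - pi)/72) - (0) = 5*sqrt(2)*(4 - pi)/72.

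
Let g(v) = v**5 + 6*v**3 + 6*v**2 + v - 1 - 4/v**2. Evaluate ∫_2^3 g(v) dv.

By the power rule, an antiderivative is F(v) = v**6/6 + 3*v**4/2 + 2*v**3 + v**2/2 - v + 4/v.
Then F(3) - F(2) = (1799/6) - (158/3) = 1483/6.

1483/6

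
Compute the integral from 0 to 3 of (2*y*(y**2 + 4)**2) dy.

711

Let u = y**2 + 4, so du = 2*y dy. When y = 0, u = 4; when y = 3, u = 13.
The integral becomes ∫ u**2 du from 4 to 13, with antiderivative u**3/3.
Back in y: F(y) = (y**2 + 4)**3/3.
Then F(3) - F(0) = (2197/3) - (64/3) = 711.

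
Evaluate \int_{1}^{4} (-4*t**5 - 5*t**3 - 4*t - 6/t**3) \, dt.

By the power rule, an antiderivative is F(t) = -2*t**6/3 - 5*t**4/4 - 2*t**2 + 3/t**2.
Then F(4) - F(1) = (-147959/48) - (-11/12) = -49305/16.

-49305/16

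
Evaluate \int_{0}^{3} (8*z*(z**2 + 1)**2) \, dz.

Let u = z**2 + 1, so du = 2*z dz. When z = 0, u = 1; when z = 3, u = 10.
The integral becomes 4·∫ u**2 du from 1 to 10, with antiderivative 4*u**3/3.
Back in z: F(z) = 4*(z**2 + 1)**3/3.
Then F(3) - F(0) = (4000/3) - (4/3) = 1332.

1332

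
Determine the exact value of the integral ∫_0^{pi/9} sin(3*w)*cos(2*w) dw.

Use the identity sin(3*w)cos(2*w) = [sin(5*w) + sin(w)]/2.
An antiderivative is F(w) = -cos(w)/2 - cos(5*w)/10.
Then F(pi/9) - F(0) = (-cos(pi/9)/2 + sin(pi/18)/10) - (-3/5) = -cos(pi/9)/2 + sin(pi/18)/10 + 3/5.

-cos(pi/9)/2 + sin(pi/18)/10 + 3/5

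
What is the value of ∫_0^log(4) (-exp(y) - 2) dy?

An antiderivative is F(y) = -2*y - exp(y).
Then F(log(4)) - F(0) = (-4 - 4*log(2)) - (-1) = -3 - log(16).

-3 - log(16)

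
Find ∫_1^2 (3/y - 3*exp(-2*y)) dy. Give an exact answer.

An antiderivative is F(y) = 3*log(y) + 3*exp(-2*y)/2.
Then F(2) - F(1) = (3*exp(-4)/2 + 3*log(2)) - (3*exp(-2)/2) = -3*exp(-2)/2 + 3*exp(-4)/2 + 3*log(2).

-3*exp(-2)/2 + 3*exp(-4)/2 + 3*log(2)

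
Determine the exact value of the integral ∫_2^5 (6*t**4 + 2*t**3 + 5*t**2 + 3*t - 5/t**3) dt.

169683/40

By the power rule, an antiderivative is F(t) = 6*t**5/5 + t**4/2 + 5*t**3/3 + 3*t**2/2 + 5/(2*t**2).
Then F(5) - F(2) = (129253/30) - (7963/120) = 169683/40.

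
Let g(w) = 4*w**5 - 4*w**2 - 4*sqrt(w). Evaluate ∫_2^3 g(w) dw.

-8*sqrt(3) + 16*sqrt(2)/3 + 418

By the power rule, an antiderivative is F(w) = 2*w**6/3 - 8*w**(3/2)/3 - 4*w**3/3.
Then F(3) - F(2) = (450 - 8*sqrt(3)) - (32 - 16*sqrt(2)/3) = -8*sqrt(3) + 16*sqrt(2)/3 + 418.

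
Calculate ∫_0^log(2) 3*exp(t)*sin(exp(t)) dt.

-3*cos(2) + 3*cos(1)

Let u = exp(t), so du = exp(t) dt. When t = 0, u = 1; when t = log(2), u = 2.
The integral becomes 3·∫ sin(u) du from 1 to 2, with antiderivative -3*cos(u).
Back in t: F(t) = -3*cos(exp(t)).
Then F(log(2)) - F(0) = (-3*cos(2)) - (-3*cos(1)) = -3*cos(2) + 3*cos(1).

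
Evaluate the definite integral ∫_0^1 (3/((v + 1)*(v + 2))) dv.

log(64/27)

Factor the denominator: v**2 + 3*v + 2 = (v + 2)(v + 1).
Partial fractions: 3/((v + 1)*(v + 2)) = -3/(v + 2) + 3/(v + 1).
An antiderivative is F(v) = 3*log(v + 1) - 3*log(v + 2).
Then F(1) - F(0) = (log(8/27)) - (-log(8)) = log(64/27).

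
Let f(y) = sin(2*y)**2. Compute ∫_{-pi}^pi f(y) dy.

pi

Use the identity sin^2(2*y) = (1 - cos(4*y))/2.
An antiderivative is F(y) = y/2 - sin(4*y)/8.
Then F(pi) - F(-pi) = (pi/2) - (-pi/2) = pi.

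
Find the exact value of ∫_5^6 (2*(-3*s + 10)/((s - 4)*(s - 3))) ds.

-log(36)

Factor the denominator: s**2 - 7*s + 12 = (s - 3)(s - 4).
Partial fractions: 2*(-3*s + 10)/((s - 4)*(s - 3)) = -2/(s - 3) - 4/(s - 4).
An antiderivative is F(s) = -4*log(s - 4) - 2*log(s - 3).
Then F(6) - F(5) = (-4*log(2) - 2*log(3)) - (-log(4)) = -log(36).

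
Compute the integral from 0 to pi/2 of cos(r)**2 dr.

Use the identity cos^2(r) = (1 + cos(2*r))/2.
An antiderivative is F(r) = r/2 + sin(2*r)/4.
Then F(pi/2) - F(0) = (pi/4) - (0) = pi/4.

pi/4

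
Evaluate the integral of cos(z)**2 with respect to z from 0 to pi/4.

1/4 + pi/8

Use the identity cos^2(z) = (1 + cos(2*z))/2.
An antiderivative is F(z) = z/2 + sin(2*z)/4.
Then F(pi/4) - F(0) = (1/4 + pi/8) - (0) = 1/4 + pi/8.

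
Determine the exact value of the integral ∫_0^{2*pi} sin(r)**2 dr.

Use the identity sin^2(r) = (1 - cos(2*r))/2.
An antiderivative is F(r) = r/2 - sin(2*r)/4.
Then F(2*pi) - F(0) = (pi) - (0) = pi.

pi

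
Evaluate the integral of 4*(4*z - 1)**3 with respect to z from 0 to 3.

3660

Let u = 4*z - 1, so du = 4 dz. When z = 0, u = -1; when z = 3, u = 11.
The integral becomes ∫ u**3 du from -1 to 11, with antiderivative u**4/4.
Back in z: F(z) = (4*z - 1)**4/4.
Then F(3) - F(0) = (14641/4) - (1/4) = 3660.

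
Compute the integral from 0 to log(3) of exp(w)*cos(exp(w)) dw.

-sin(1) + sin(3)

Let u = exp(w), so du = exp(w) dw. When w = 0, u = 1; when w = log(3), u = 3.
The integral becomes ∫ cos(u) du from 1 to 3, with antiderivative sin(u).
Back in w: F(w) = sin(exp(w)).
Then F(log(3)) - F(0) = (sin(3)) - (sin(1)) = -sin(1) + sin(3).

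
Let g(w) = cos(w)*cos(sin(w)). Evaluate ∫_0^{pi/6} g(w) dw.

Let u = sin(w), so du = cos(w) dw. When w = 0, u = 0; when w = pi/6, u = 1/2.
The integral becomes ∫ cos(u) du from 0 to 1/2, with antiderivative sin(u).
Back in w: F(w) = sin(sin(w)).
Then F(pi/6) - F(0) = (sin(1/2)) - (0) = sin(1/2).

sin(1/2)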